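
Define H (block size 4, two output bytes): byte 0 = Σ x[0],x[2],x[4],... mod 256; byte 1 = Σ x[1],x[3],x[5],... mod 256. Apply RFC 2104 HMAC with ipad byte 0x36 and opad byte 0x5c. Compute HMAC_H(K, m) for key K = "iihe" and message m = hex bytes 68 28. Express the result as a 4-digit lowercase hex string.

8e48

Key "iihe" = 69 69 68 65 is exactly B = 4 bytes: K' = 69 69 68 65.
K' ⊕ ipad = 5f 5f 5e 53.  K' ⊕ opad = 35 35 34 39.
Inner input = (K'⊕ipad) ∥ m = 5f 5f 5e 53 ∥ 68 28.
Inner hash: even-index sum = 293 mod 256 = 37; odd-index sum = 218 mod 256 = 218 → 25 da.
Outer input = (K'⊕opad) ∥ inner = 35 35 34 39 ∥ 25 da.
Outer hash (tag): even-index sum = 142 mod 256 = 142; odd-index sum = 328 mod 256 = 72 → 8e 48.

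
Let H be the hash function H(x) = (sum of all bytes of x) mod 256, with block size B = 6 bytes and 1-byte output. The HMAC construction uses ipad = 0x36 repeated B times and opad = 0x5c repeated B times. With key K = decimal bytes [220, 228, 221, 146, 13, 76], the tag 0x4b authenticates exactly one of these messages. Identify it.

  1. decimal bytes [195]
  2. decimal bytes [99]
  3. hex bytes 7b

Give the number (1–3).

2

Key decimal bytes [220, 228, 221, 146, 13, 76] = dc e4 dd 92 0d 4c is exactly B = 6 bytes: K' = dc e4 dd 92 0d 4c.
K' ⊕ ipad = ea d2 eb a4 3b 7a; K' ⊕ opad = 80 b8 81 ce 51 10.
m1: inner = H(ea d2 eb a4 3b 7a c3) = c3; tag = H(80 b8 81 ce 51 10 c3) = ab
m2: inner = H(ea d2 eb a4 3b 7a 63) = 63; tag = H(80 b8 81 ce 51 10 63) = 4b ← matches
m3: inner = H(ea d2 eb a4 3b 7a 7b) = 7b; tag = H(80 b8 81 ce 51 10 7b) = 63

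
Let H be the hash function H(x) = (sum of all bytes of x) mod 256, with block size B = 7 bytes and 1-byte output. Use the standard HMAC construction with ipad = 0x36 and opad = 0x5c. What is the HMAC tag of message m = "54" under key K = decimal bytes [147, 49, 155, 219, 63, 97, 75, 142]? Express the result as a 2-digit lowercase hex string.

Key decimal bytes [147, 49, 155, 219, 63, 97, 75, 142] = 93 31 9b db 3f 61 4b 8e is 8 bytes > B = 7, so hash it first: H(key) = b3, then zero-pad to 7 bytes: K' = b3 00 00 00 00 00 00.
K' ⊕ ipad = 85 36 36 36 36 36 36.  K' ⊕ opad = ef 5c 5c 5c 5c 5c 5c.
Inner input = (K'⊕ipad) ∥ m = 85 36 36 36 36 36 36 ∥ 35 34.
Inner hash: sum = 133+54+54+54+54+54+54+53+52 = 562; mod 256 = 50 → 32.
Outer input = (K'⊕opad) ∥ inner = ef 5c 5c 5c 5c 5c 5c ∥ 32.
Outer hash (tag): sum = 239+92+92+92+92+92+92+50 = 841; mod 256 = 73 → 49.

49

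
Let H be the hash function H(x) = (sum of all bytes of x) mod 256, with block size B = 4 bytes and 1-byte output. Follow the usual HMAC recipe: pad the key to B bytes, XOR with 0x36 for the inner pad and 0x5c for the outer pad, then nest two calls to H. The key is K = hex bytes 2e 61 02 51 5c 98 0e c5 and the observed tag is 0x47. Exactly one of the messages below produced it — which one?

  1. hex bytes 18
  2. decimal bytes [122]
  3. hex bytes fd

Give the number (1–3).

3

Key hex bytes 2e 61 02 51 5c 98 0e c5 is 8 bytes > B = 4, so hash it first: H(key) = a9, then zero-pad to 4 bytes: K' = a9 00 00 00.
K' ⊕ ipad = 9f 36 36 36; K' ⊕ opad = f5 5c 5c 5c.
m1: inner = H(9f 36 36 36 18) = 59; tag = H(f5 5c 5c 5c 59) = 62
m2: inner = H(9f 36 36 36 7a) = bb; tag = H(f5 5c 5c 5c bb) = c4
m3: inner = H(9f 36 36 36 fd) = 3e; tag = H(f5 5c 5c 5c 3e) = 47 ← matches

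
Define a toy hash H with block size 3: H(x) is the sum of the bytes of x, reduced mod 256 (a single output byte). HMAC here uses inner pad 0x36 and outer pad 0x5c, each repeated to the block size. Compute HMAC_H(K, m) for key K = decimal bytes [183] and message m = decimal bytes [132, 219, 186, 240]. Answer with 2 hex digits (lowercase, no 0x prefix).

Key decimal bytes [183] = b7 is 1 byte ≤ B = 3; zero-pad to 3 bytes: K' = b7 00 00.
K' ⊕ ipad = 81 36 36.  K' ⊕ opad = eb 5c 5c.
Inner input = (K'⊕ipad) ∥ m = 81 36 36 ∥ 84 db ba f0.
Inner hash: sum = 129+54+54+132+219+186+240 = 1014; mod 256 = 246 → f6.
Outer input = (K'⊕opad) ∥ inner = eb 5c 5c ∥ f6.
Outer hash (tag): sum = 235+92+92+246 = 665; mod 256 = 153 → 99.

99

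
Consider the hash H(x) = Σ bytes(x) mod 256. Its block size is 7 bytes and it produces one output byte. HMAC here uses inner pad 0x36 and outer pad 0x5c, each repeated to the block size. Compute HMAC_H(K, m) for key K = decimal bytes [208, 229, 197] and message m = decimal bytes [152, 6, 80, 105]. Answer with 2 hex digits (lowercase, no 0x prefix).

Key decimal bytes [208, 229, 197] = d0 e5 c5 is 3 bytes ≤ B = 7; zero-pad to 7 bytes: K' = d0 e5 c5 00 00 00 00.
K' ⊕ ipad = e6 d3 f3 36 36 36 36.  K' ⊕ opad = 8c b9 99 5c 5c 5c 5c.
Inner input = (K'⊕ipad) ∥ m = e6 d3 f3 36 36 36 36 ∥ 98 06 50 69.
Inner hash: sum = 230+211+243+54+54+54+54+152+6+80+105 = 1243; mod 256 = 219 → db.
Outer input = (K'⊕opad) ∥ inner = 8c b9 99 5c 5c 5c 5c ∥ db.
Outer hash (tag): sum = 140+185+153+92+92+92+92+219 = 1065; mod 256 = 41 → 29.

29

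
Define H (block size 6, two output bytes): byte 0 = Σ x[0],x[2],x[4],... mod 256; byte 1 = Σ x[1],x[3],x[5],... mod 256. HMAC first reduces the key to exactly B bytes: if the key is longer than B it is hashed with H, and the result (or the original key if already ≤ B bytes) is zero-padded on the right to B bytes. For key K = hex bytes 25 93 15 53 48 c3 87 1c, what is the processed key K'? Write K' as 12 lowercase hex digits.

09c500000000

|K| = 8 > B = 6, so first hash the key.
H(K): even-index sum = 265 mod 256 = 9; odd-index sum = 453 mod 256 = 197 → 09 c5.
Zero-pad H(K) = 09 c5 to 6 bytes: K' = 09 c5 00 00 00 00.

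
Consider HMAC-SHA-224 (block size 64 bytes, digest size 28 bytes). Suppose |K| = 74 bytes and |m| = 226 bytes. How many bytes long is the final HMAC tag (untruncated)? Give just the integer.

The tag is one SHA-224 digest: 28 bytes.

28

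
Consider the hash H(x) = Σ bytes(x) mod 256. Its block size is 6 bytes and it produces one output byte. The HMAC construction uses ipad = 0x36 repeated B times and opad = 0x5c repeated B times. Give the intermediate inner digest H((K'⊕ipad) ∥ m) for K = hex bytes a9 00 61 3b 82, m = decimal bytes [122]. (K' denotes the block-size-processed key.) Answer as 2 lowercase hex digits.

9d

Key hex bytes a9 00 61 3b 82 is 5 bytes ≤ B = 6; zero-pad to 6 bytes: K' = a9 00 61 3b 82 00.
K' ⊕ ipad = 9f 36 57 0d b4 36.
Inner input = 9f 36 57 0d b4 36 ∥ 7a.
Inner hash: sum = 159+54+87+13+180+54+122 = 669; mod 256 = 157 → 9d.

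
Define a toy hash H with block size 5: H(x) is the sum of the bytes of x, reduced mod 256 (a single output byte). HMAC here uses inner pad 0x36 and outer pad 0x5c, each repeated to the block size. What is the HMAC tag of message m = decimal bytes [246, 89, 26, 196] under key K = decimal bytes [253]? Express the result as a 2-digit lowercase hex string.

Key decimal bytes [253] = fd is 1 byte ≤ B = 5; zero-pad to 5 bytes: K' = fd 00 00 00 00.
K' ⊕ ipad = cb 36 36 36 36.  K' ⊕ opad = a1 5c 5c 5c 5c.
Inner input = (K'⊕ipad) ∥ m = cb 36 36 36 36 ∥ f6 59 1a c4.
Inner hash: sum = 203+54+54+54+54+246+89+26+196 = 976; mod 256 = 208 → d0.
Outer input = (K'⊕opad) ∥ inner = a1 5c 5c 5c 5c ∥ d0.
Outer hash (tag): sum = 161+92+92+92+92+208 = 737; mod 256 = 225 → e1.

e1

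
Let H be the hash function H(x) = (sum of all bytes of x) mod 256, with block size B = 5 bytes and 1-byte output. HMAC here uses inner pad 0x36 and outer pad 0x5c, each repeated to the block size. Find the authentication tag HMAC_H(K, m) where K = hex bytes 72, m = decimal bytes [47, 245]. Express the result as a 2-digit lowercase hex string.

de

Key hex bytes 72 is 1 byte ≤ B = 5; zero-pad to 5 bytes: K' = 72 00 00 00 00.
K' ⊕ ipad = 44 36 36 36 36.  K' ⊕ opad = 2e 5c 5c 5c 5c.
Inner input = (K'⊕ipad) ∥ m = 44 36 36 36 36 ∥ 2f f5.
Inner hash: sum = 68+54+54+54+54+47+245 = 576; mod 256 = 64 → 40.
Outer input = (K'⊕opad) ∥ inner = 2e 5c 5c 5c 5c ∥ 40.
Outer hash (tag): sum = 46+92+92+92+92+64 = 478; mod 256 = 222 → de.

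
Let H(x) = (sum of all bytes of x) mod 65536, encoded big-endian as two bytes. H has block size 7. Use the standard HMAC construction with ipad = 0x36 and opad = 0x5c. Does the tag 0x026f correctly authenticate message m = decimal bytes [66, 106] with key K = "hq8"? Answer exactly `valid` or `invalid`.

Key "hq8" = 68 71 38 is 3 bytes ≤ B = 7; zero-pad to 7 bytes: K' = 68 71 38 00 00 00 00.
K' ⊕ ipad = 5e 47 0e 36 36 36 36; K' ⊕ opad = 34 2d 64 5c 5c 5c 5c.
Inner hash: sum = 94+71+14+54+54+54+54+66+106 = 567 → 02 37.
Outer hash (recomputed tag): sum = 52+45+100+92+92+92+92+2+55 = 622 → 02 6e.
Recomputed tag = 026e; claimed = 026f → mismatch.

invalid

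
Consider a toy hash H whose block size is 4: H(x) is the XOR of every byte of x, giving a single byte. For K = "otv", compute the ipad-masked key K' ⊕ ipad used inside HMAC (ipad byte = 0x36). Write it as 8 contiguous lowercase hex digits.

59424036

Key "otv" = 6f 74 76 is 3 bytes ≤ B = 4; zero-pad to 4 bytes: K' = 6f 74 76 00.
XOR each byte with 0x36: 6f⊕36=59, 74⊕36=42, 76⊕36=40, 00⊕36=36.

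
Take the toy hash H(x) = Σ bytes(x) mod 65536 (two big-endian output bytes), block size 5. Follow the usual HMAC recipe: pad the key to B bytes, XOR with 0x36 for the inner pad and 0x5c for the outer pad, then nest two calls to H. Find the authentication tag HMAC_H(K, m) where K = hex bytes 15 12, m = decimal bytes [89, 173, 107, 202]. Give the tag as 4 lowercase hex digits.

01d2

Key hex bytes 15 12 is 2 bytes ≤ B = 5; zero-pad to 5 bytes: K' = 15 12 00 00 00.
K' ⊕ ipad = 23 24 36 36 36.  K' ⊕ opad = 49 4e 5c 5c 5c.
Inner input = (K'⊕ipad) ∥ m = 23 24 36 36 36 ∥ 59 ad 6b ca.
Inner hash: sum = 35+36+54+54+54+89+173+107+202 = 804 → 03 24.
Outer input = (K'⊕opad) ∥ inner = 49 4e 5c 5c 5c ∥ 03 24.
Outer hash (tag): sum = 73+78+92+92+92+3+36 = 466 → 01 d2.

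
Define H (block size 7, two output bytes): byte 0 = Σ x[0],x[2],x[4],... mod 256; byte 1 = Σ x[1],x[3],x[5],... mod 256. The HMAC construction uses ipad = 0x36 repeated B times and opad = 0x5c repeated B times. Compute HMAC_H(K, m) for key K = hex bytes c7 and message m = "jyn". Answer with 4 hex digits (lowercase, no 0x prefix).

Key hex bytes c7 is 1 byte ≤ B = 7; zero-pad to 7 bytes: K' = c7 00 00 00 00 00 00.
K' ⊕ ipad = f1 36 36 36 36 36 36.  K' ⊕ opad = 9b 5c 5c 5c 5c 5c 5c.
Inner input = (K'⊕ipad) ∥ m = f1 36 36 36 36 36 36 ∥ 6a 79 6e.
Inner hash: even-index sum = 524 mod 256 = 12; odd-index sum = 378 mod 256 = 122 → 0c 7a.
Outer input = (K'⊕opad) ∥ inner = 9b 5c 5c 5c 5c 5c 5c ∥ 0c 7a.
Outer hash (tag): even-index sum = 553 mod 256 = 41; odd-index sum = 288 mod 256 = 32 → 29 20.

2920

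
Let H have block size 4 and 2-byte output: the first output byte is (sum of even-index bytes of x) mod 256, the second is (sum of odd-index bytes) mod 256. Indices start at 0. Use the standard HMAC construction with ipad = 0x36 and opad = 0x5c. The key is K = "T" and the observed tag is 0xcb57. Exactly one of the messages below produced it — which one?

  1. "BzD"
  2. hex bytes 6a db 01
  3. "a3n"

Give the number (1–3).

3

Key "T" = 54 is 1 byte ≤ B = 4; zero-pad to 4 bytes: K' = 54 00 00 00.
K' ⊕ ipad = 62 36 36 36; K' ⊕ opad = 08 5c 5c 5c.
m1: inner = H(62 36 36 36 42 7a 44) = 1e e6; tag = H(08 5c 5c 5c 1e e6) = 829e
m2: inner = H(62 36 36 36 6a db 01) = 03 47; tag = H(08 5c 5c 5c 03 47) = 67ff
m3: inner = H(62 36 36 36 61 33 6e) = 67 9f; tag = H(08 5c 5c 5c 67 9f) = cb57 ← matches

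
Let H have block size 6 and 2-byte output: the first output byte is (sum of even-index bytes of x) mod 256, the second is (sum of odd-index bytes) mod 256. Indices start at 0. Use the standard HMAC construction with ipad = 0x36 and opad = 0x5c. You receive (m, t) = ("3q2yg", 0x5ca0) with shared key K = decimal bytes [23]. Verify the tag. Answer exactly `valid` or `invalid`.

Key decimal bytes [23] = 17 is 1 byte ≤ B = 6; zero-pad to 6 bytes: K' = 17 00 00 00 00 00.
K' ⊕ ipad = 21 36 36 36 36 36; K' ⊕ opad = 4b 5c 5c 5c 5c 5c.
Inner hash: even-index sum = 345 mod 256 = 89; odd-index sum = 396 mod 256 = 140 → 59 8c.
Outer hash (recomputed tag): even-index sum = 348 mod 256 = 92; odd-index sum = 416 mod 256 = 160 → 5c a0.
Recomputed tag = 5ca0; claimed = 5ca0 → match.

valid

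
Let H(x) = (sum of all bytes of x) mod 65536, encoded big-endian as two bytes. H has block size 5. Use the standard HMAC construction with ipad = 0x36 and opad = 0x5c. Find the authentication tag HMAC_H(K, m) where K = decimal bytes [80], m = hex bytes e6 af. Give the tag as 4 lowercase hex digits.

0251

Key decimal bytes [80] = 50 is 1 byte ≤ B = 5; zero-pad to 5 bytes: K' = 50 00 00 00 00.
K' ⊕ ipad = 66 36 36 36 36.  K' ⊕ opad = 0c 5c 5c 5c 5c.
Inner input = (K'⊕ipad) ∥ m = 66 36 36 36 36 ∥ e6 af.
Inner hash: sum = 102+54+54+54+54+230+175 = 723 → 02 d3.
Outer input = (K'⊕opad) ∥ inner = 0c 5c 5c 5c 5c ∥ 02 d3.
Outer hash (tag): sum = 12+92+92+92+92+2+211 = 593 → 02 51.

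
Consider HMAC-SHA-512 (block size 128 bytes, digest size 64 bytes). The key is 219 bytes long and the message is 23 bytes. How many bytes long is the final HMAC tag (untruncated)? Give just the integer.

The tag is one SHA-512 digest: 64 bytes.

64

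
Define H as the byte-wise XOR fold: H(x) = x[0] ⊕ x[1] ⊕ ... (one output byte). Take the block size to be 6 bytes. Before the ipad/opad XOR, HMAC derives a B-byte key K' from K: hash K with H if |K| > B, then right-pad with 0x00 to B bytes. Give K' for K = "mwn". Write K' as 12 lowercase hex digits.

6d776e000000

Key "mwn" = 6d 77 6e is 3 bytes ≤ B = 6; zero-pad to 6 bytes: K' = 6d 77 6e 00 00 00.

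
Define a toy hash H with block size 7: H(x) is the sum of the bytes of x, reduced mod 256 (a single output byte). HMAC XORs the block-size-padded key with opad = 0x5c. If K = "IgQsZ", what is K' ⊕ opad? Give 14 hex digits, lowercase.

153b0d2f065c5c

Key "IgQsZ" = 49 67 51 73 5a is 5 bytes ≤ B = 7; zero-pad to 7 bytes: K' = 49 67 51 73 5a 00 00.
XOR each byte with 0x5c: 49⊕5c=15, 67⊕5c=3b, 51⊕5c=0d, 73⊕5c=2f, 5a⊕5c=06, 00⊕5c=5c, 00⊕5c=5c.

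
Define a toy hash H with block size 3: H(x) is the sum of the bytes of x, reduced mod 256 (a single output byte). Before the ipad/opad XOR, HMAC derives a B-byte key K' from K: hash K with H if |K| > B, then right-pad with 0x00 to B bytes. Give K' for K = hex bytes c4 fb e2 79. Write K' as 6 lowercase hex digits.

|K| = 4 > B = 3, so first hash the key.
H(K): sum = 196+251+226+121 = 794; mod 256 = 26 → 1a.
Zero-pad H(K) = 1a to 3 bytes: K' = 1a 00 00.

1a0000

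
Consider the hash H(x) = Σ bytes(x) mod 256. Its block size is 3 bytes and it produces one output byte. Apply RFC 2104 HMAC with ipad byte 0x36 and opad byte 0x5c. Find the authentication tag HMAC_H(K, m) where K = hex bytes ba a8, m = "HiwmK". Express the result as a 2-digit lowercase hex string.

Key hex bytes ba a8 is 2 bytes ≤ B = 3; zero-pad to 3 bytes: K' = ba a8 00.
K' ⊕ ipad = 8c 9e 36.  K' ⊕ opad = e6 f4 5c.
Inner input = (K'⊕ipad) ∥ m = 8c 9e 36 ∥ 48 69 77 6d 4b.
Inner hash: sum = 140+158+54+72+105+119+109+75 = 832; mod 256 = 64 → 40.
Outer input = (K'⊕opad) ∥ inner = e6 f4 5c ∥ 40.
Outer hash (tag): sum = 230+244+92+64 = 630; mod 256 = 118 → 76.

76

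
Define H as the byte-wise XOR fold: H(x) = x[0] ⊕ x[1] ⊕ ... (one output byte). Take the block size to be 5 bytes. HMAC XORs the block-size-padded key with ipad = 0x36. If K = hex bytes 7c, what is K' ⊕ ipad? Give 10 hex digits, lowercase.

4a36363636

Key hex bytes 7c is 1 byte ≤ B = 5; zero-pad to 5 bytes: K' = 7c 00 00 00 00.
XOR each byte with 0x36: 7c⊕36=4a, 00⊕36=36, 00⊕36=36, 00⊕36=36, 00⊕36=36.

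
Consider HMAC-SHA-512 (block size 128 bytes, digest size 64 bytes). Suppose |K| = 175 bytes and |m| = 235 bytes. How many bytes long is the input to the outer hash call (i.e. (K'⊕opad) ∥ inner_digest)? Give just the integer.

Key is 175 > 128 bytes, so it is hashed to 64 bytes then zero-padded to 128: |K'| = 128.
Outer input = (K'⊕opad) ∥ H(inner) → 128 + 64 = 192 bytes.

192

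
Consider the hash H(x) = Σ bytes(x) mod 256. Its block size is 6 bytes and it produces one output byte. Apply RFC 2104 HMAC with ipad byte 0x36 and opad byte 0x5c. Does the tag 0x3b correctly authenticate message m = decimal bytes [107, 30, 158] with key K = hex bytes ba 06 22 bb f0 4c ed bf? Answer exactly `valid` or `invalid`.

Key hex bytes ba 06 22 bb f0 4c ed bf is 8 bytes > B = 6, so hash it first: H(key) = 85, then zero-pad to 6 bytes: K' = 85 00 00 00 00 00.
K' ⊕ ipad = b3 36 36 36 36 36; K' ⊕ opad = d9 5c 5c 5c 5c 5c.
Inner hash: sum = 179+54+54+54+54+54+107+30+158 = 744; mod 256 = 232 → e8.
Outer hash (recomputed tag): sum = 217+92+92+92+92+92+232 = 909; mod 256 = 141 → 8d.
Recomputed tag = 8d; claimed = 3b → mismatch.

invalid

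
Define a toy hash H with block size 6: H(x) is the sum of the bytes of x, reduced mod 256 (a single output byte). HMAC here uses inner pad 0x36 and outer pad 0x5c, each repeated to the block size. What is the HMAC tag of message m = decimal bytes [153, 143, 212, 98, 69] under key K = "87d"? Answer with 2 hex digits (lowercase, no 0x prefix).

c1

Key "87d" = 38 37 64 is 3 bytes ≤ B = 6; zero-pad to 6 bytes: K' = 38 37 64 00 00 00.
K' ⊕ ipad = 0e 01 52 36 36 36.  K' ⊕ opad = 64 6b 38 5c 5c 5c.
Inner input = (K'⊕ipad) ∥ m = 0e 01 52 36 36 36 ∥ 99 8f d4 62 45.
Inner hash: sum = 14+1+82+54+54+54+153+143+212+98+69 = 934; mod 256 = 166 → a6.
Outer input = (K'⊕opad) ∥ inner = 64 6b 38 5c 5c 5c ∥ a6.
Outer hash (tag): sum = 100+107+56+92+92+92+166 = 705; mod 256 = 193 → c1.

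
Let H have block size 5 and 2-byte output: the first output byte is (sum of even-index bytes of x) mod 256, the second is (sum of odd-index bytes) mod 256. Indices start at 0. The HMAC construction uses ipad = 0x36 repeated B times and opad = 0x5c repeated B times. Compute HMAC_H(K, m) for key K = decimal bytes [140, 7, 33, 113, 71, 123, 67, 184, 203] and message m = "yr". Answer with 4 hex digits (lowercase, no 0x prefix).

Key decimal bytes [140, 7, 33, 113, 71, 123, 67, 184, 203] = 8c 07 21 71 47 7b 43 b8 cb is 9 bytes > B = 5, so hash it first: H(key) = 02 ab, then zero-pad to 5 bytes: K' = 02 ab 00 00 00.
K' ⊕ ipad = 34 9d 36 36 36.  K' ⊕ opad = 5e f7 5c 5c 5c.
Inner input = (K'⊕ipad) ∥ m = 34 9d 36 36 36 ∥ 79 72.
Inner hash: even-index sum = 274 mod 256 = 18; odd-index sum = 332 mod 256 = 76 → 12 4c.
Outer input = (K'⊕opad) ∥ inner = 5e f7 5c 5c 5c ∥ 12 4c.
Outer hash (tag): even-index sum = 354 mod 256 = 98; odd-index sum = 357 mod 256 = 101 → 62 65.

6265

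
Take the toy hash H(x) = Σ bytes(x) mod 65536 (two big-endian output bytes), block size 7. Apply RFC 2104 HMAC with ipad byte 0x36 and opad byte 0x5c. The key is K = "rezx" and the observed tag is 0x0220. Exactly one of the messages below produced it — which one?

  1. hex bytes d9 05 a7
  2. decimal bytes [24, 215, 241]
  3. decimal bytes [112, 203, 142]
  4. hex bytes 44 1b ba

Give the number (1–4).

Key "rezx" = 72 65 7a 78 is 4 bytes ≤ B = 7; zero-pad to 7 bytes: K' = 72 65 7a 78 00 00 00.
K' ⊕ ipad = 44 53 4c 4e 36 36 36; K' ⊕ opad = 2e 39 26 24 5c 5c 5c.
m1: inner = H(44 53 4c 4e 36 36 36 d9 05 a7) = 03 58; tag = H(2e 39 26 24 5c 5c 5c 03 58) = 0220 ← matches
m2: inner = H(44 53 4c 4e 36 36 36 18 d7 f1) = 03 b3; tag = H(2e 39 26 24 5c 5c 5c 03 b3) = 027b
m3: inner = H(44 53 4c 4e 36 36 36 70 cb 8e) = 03 9c; tag = H(2e 39 26 24 5c 5c 5c 03 9c) = 0264
m4: inner = H(44 53 4c 4e 36 36 36 44 1b ba) = 02 ec; tag = H(2e 39 26 24 5c 5c 5c 02 ec) = 02b3

1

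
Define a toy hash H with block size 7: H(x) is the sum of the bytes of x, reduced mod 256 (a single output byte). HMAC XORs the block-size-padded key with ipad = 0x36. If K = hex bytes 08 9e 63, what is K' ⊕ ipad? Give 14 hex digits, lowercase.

3ea85536363636

Key hex bytes 08 9e 63 is 3 bytes ≤ B = 7; zero-pad to 7 bytes: K' = 08 9e 63 00 00 00 00.
XOR each byte with 0x36: 08⊕36=3e, 9e⊕36=a8, 63⊕36=55, 00⊕36=36, 00⊕36=36, 00⊕36=36, 00⊕36=36.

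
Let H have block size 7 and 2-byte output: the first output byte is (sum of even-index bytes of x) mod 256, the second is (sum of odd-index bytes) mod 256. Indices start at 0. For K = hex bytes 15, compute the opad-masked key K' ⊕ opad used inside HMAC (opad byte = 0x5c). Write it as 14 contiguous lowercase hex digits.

495c5c5c5c5c5c

Key hex bytes 15 is 1 byte ≤ B = 7; zero-pad to 7 bytes: K' = 15 00 00 00 00 00 00.
XOR each byte with 0x5c: 15⊕5c=49, 00⊕5c=5c, 00⊕5c=5c, 00⊕5c=5c, 00⊕5c=5c, 00⊕5c=5c, 00⊕5c=5c.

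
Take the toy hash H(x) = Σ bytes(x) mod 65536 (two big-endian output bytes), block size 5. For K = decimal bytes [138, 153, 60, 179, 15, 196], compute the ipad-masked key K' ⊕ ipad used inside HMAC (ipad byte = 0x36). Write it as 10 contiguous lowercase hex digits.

Key decimal bytes [138, 153, 60, 179, 15, 196] = 8a 99 3c b3 0f c4 is 6 bytes > B = 5, so hash it first: H(key) = 02 e5, then zero-pad to 5 bytes: K' = 02 e5 00 00 00.
XOR each byte with 0x36: 02⊕36=34, e5⊕36=d3, 00⊕36=36, 00⊕36=36, 00⊕36=36.

34d3363636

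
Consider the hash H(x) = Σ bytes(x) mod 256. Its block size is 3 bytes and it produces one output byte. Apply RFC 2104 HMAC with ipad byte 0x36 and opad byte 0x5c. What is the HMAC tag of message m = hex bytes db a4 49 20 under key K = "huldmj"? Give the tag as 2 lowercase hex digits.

96

Key "huldmj" = 68 75 6c 64 6d 6a is 6 bytes > B = 3, so hash it first: H(key) = 84, then zero-pad to 3 bytes: K' = 84 00 00.
K' ⊕ ipad = b2 36 36.  K' ⊕ opad = d8 5c 5c.
Inner input = (K'⊕ipad) ∥ m = b2 36 36 ∥ db a4 49 20.
Inner hash: sum = 178+54+54+219+164+73+32 = 774; mod 256 = 6 → 06.
Outer input = (K'⊕opad) ∥ inner = d8 5c 5c ∥ 06.
Outer hash (tag): sum = 216+92+92+6 = 406; mod 256 = 150 → 96.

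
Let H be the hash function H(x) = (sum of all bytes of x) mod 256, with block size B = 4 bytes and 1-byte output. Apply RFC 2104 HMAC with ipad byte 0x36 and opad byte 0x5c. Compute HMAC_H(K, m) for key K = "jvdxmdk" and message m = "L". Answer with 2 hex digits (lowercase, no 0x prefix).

Key "jvdxmdk" = 6a 76 64 78 6d 64 6b is 7 bytes > B = 4, so hash it first: H(key) = f8, then zero-pad to 4 bytes: K' = f8 00 00 00.
K' ⊕ ipad = ce 36 36 36.  K' ⊕ opad = a4 5c 5c 5c.
Inner input = (K'⊕ipad) ∥ m = ce 36 36 36 ∥ 4c.
Inner hash: sum = 206+54+54+54+76 = 444; mod 256 = 188 → bc.
Outer input = (K'⊕opad) ∥ inner = a4 5c 5c 5c ∥ bc.
Outer hash (tag): sum = 164+92+92+92+188 = 628; mod 256 = 116 → 74.

74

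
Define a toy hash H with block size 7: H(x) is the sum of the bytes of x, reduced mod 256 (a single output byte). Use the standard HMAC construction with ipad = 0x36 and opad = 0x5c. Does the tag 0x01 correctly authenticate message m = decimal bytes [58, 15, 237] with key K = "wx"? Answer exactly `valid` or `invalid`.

Key "wx" = 77 78 is 2 bytes ≤ B = 7; zero-pad to 7 bytes: K' = 77 78 00 00 00 00 00.
K' ⊕ ipad = 41 4e 36 36 36 36 36; K' ⊕ opad = 2b 24 5c 5c 5c 5c 5c.
Inner hash: sum = 65+78+54+54+54+54+54+58+15+237 = 723; mod 256 = 211 → d3.
Outer hash (recomputed tag): sum = 43+36+92+92+92+92+92+211 = 750; mod 256 = 238 → ee.
Recomputed tag = ee; claimed = 01 → mismatch.

invalid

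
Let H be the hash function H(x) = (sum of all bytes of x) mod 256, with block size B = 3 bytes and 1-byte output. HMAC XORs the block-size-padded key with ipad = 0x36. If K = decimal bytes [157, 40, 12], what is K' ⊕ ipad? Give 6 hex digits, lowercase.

Key decimal bytes [157, 40, 12] = 9d 28 0c is exactly B = 3 bytes: K' = 9d 28 0c.
XOR each byte with 0x36: 9d⊕36=ab, 28⊕36=1e, 0c⊕36=3a.

ab1e3a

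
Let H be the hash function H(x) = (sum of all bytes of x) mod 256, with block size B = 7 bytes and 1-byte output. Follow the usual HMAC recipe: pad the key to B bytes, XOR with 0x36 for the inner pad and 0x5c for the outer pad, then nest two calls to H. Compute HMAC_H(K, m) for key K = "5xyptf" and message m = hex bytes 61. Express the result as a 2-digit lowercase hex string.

ab

Key "5xyptf" = 35 78 79 70 74 66 is 6 bytes ≤ B = 7; zero-pad to 7 bytes: K' = 35 78 79 70 74 66 00.
K' ⊕ ipad = 03 4e 4f 46 42 50 36.  K' ⊕ opad = 69 24 25 2c 28 3a 5c.
Inner input = (K'⊕ipad) ∥ m = 03 4e 4f 46 42 50 36 ∥ 61.
Inner hash: sum = 3+78+79+70+66+80+54+97 = 527; mod 256 = 15 → 0f.
Outer input = (K'⊕opad) ∥ inner = 69 24 25 2c 28 3a 5c ∥ 0f.
Outer hash (tag): sum = 105+36+37+44+40+58+92+15 = 427; mod 256 = 171 → ab.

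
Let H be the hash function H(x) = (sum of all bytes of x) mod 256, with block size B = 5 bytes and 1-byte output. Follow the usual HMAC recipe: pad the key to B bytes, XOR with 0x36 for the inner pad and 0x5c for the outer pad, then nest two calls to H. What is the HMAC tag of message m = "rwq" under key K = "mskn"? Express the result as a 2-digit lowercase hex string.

Key "mskn" = 6d 73 6b 6e is 4 bytes ≤ B = 5; zero-pad to 5 bytes: K' = 6d 73 6b 6e 00.
K' ⊕ ipad = 5b 45 5d 58 36.  K' ⊕ opad = 31 2f 37 32 5c.
Inner input = (K'⊕ipad) ∥ m = 5b 45 5d 58 36 ∥ 72 77 71.
Inner hash: sum = 91+69+93+88+54+114+119+113 = 741; mod 256 = 229 → e5.
Outer input = (K'⊕opad) ∥ inner = 31 2f 37 32 5c ∥ e5.
Outer hash (tag): sum = 49+47+55+50+92+229 = 522; mod 256 = 10 → 0a.

0a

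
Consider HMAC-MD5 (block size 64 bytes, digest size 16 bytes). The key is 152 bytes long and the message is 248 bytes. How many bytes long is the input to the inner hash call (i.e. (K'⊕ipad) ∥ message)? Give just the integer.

Key is 152 > 64 bytes, so it is hashed to 16 bytes then zero-padded to 64: |K'| = 64.
Inner input = (K'⊕ipad) ∥ m → 64 + 248 = 312 bytes.

312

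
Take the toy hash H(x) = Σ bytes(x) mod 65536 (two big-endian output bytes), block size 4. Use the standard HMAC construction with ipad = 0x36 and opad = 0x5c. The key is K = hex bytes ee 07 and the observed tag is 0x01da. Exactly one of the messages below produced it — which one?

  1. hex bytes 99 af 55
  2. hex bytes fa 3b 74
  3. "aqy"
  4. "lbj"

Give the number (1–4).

Key hex bytes ee 07 is 2 bytes ≤ B = 4; zero-pad to 4 bytes: K' = ee 07 00 00.
K' ⊕ ipad = d8 31 36 36; K' ⊕ opad = b2 5b 5c 5c.
m1: inner = H(d8 31 36 36 99 af 55) = 03 12; tag = H(b2 5b 5c 5c 03 12) = 01da ← matches
m2: inner = H(d8 31 36 36 fa 3b 74) = 03 1e; tag = H(b2 5b 5c 5c 03 1e) = 01e6
m3: inner = H(d8 31 36 36 61 71 79) = 02 c0; tag = H(b2 5b 5c 5c 02 c0) = 0287
m4: inner = H(d8 31 36 36 6c 62 6a) = 02 ad; tag = H(b2 5b 5c 5c 02 ad) = 0274

1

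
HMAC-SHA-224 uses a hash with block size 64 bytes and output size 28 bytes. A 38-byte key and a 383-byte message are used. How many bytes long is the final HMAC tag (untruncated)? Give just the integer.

The tag is one SHA-224 digest: 28 bytes.

28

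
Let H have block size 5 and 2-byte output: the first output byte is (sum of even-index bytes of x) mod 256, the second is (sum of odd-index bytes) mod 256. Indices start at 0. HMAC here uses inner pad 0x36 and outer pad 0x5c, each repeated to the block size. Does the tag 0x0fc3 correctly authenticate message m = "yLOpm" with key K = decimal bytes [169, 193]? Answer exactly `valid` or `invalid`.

invalid

Key decimal bytes [169, 193] = a9 c1 is 2 bytes ≤ B = 5; zero-pad to 5 bytes: K' = a9 c1 00 00 00.
K' ⊕ ipad = 9f f7 36 36 36; K' ⊕ opad = f5 9d 5c 5c 5c.
Inner hash: even-index sum = 455 mod 256 = 199; odd-index sum = 610 mod 256 = 98 → c7 62.
Outer hash (recomputed tag): even-index sum = 527 mod 256 = 15; odd-index sum = 448 mod 256 = 192 → 0f c0.
Recomputed tag = 0fc0; claimed = 0fc3 → mismatch.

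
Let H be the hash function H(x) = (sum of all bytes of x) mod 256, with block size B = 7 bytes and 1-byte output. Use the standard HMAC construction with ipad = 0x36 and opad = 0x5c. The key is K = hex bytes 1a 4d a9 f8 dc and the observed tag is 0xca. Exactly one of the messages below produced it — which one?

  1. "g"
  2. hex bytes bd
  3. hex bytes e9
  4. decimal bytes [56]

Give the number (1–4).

4

Key hex bytes 1a 4d a9 f8 dc is 5 bytes ≤ B = 7; zero-pad to 7 bytes: K' = 1a 4d a9 f8 dc 00 00.
K' ⊕ ipad = 2c 7b 9f ce ea 36 36; K' ⊕ opad = 46 11 f5 a4 80 5c 5c.
m1: inner = H(2c 7b 9f ce ea 36 36 67) = d1; tag = H(46 11 f5 a4 80 5c 5c d1) = f9
m2: inner = H(2c 7b 9f ce ea 36 36 bd) = 27; tag = H(46 11 f5 a4 80 5c 5c 27) = 4f
m3: inner = H(2c 7b 9f ce ea 36 36 e9) = 53; tag = H(46 11 f5 a4 80 5c 5c 53) = 7b
m4: inner = H(2c 7b 9f ce ea 36 36 38) = a2; tag = H(46 11 f5 a4 80 5c 5c a2) = ca ← matches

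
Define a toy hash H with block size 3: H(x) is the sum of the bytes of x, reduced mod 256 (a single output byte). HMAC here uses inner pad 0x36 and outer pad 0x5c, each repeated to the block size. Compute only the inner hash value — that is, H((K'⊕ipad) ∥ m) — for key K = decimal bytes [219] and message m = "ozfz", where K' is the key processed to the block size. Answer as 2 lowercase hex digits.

22

Key decimal bytes [219] = db is 1 byte ≤ B = 3; zero-pad to 3 bytes: K' = db 00 00.
K' ⊕ ipad = ed 36 36.
Inner input = ed 36 36 ∥ 6f 7a 66 7a.
Inner hash: sum = 237+54+54+111+122+102+122 = 802; mod 256 = 34 → 22.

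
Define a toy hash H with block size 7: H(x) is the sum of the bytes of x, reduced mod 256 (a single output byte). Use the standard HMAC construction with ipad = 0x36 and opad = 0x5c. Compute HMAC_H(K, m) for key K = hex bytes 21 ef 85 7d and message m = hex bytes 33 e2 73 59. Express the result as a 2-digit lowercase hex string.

Key hex bytes 21 ef 85 7d is 4 bytes ≤ B = 7; zero-pad to 7 bytes: K' = 21 ef 85 7d 00 00 00.
K' ⊕ ipad = 17 d9 b3 4b 36 36 36.  K' ⊕ opad = 7d b3 d9 21 5c 5c 5c.
Inner input = (K'⊕ipad) ∥ m = 17 d9 b3 4b 36 36 36 ∥ 33 e2 73 59.
Inner hash: sum = 23+217+179+75+54+54+54+51+226+115+89 = 1137; mod 256 = 113 → 71.
Outer input = (K'⊕opad) ∥ inner = 7d b3 d9 21 5c 5c 5c ∥ 71.
Outer hash (tag): sum = 125+179+217+33+92+92+92+113 = 943; mod 256 = 175 → af.

af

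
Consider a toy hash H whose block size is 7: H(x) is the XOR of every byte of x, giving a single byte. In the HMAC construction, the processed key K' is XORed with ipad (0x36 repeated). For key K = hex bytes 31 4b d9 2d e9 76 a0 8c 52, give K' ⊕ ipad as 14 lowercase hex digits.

Key hex bytes 31 4b d9 2d e9 76 a0 8c 52 is 9 bytes > B = 7, so hash it first: H(key) = 6f, then zero-pad to 7 bytes: K' = 6f 00 00 00 00 00 00.
XOR each byte with 0x36: 6f⊕36=59, 00⊕36=36, 00⊕36=36, 00⊕36=36, 00⊕36=36, 00⊕36=36, 00⊕36=36.

59363636363636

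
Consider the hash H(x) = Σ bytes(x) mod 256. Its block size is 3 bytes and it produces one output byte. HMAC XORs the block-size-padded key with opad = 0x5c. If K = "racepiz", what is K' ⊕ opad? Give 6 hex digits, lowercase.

Key "racepiz" = 72 61 63 65 70 69 7a is 7 bytes > B = 3, so hash it first: H(key) = ee, then zero-pad to 3 bytes: K' = ee 00 00.
XOR each byte with 0x5c: ee⊕5c=b2, 00⊕5c=5c, 00⊕5c=5c.

b25c5c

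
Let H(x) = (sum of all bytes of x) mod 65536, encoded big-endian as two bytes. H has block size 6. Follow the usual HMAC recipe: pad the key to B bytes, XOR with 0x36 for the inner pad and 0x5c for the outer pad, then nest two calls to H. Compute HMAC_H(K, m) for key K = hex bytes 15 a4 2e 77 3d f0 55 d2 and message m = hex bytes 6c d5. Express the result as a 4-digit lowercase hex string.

0391

Key hex bytes 15 a4 2e 77 3d f0 55 d2 is 8 bytes > B = 6, so hash it first: H(key) = 03 b2, then zero-pad to 6 bytes: K' = 03 b2 00 00 00 00.
K' ⊕ ipad = 35 84 36 36 36 36.  K' ⊕ opad = 5f ee 5c 5c 5c 5c.
Inner input = (K'⊕ipad) ∥ m = 35 84 36 36 36 36 ∥ 6c d5.
Inner hash: sum = 53+132+54+54+54+54+108+213 = 722 → 02 d2.
Outer input = (K'⊕opad) ∥ inner = 5f ee 5c 5c 5c 5c ∥ 02 d2.
Outer hash (tag): sum = 95+238+92+92+92+92+2+210 = 913 → 03 91.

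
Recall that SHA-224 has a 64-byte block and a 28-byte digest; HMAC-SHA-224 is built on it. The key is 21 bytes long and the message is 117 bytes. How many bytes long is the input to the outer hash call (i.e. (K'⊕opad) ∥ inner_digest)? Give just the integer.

92

Key is 21 ≤ 64 bytes, zero-padded: |K'| = 64.
Outer input = (K'⊕opad) ∥ H(inner) → 64 + 28 = 92 bytes.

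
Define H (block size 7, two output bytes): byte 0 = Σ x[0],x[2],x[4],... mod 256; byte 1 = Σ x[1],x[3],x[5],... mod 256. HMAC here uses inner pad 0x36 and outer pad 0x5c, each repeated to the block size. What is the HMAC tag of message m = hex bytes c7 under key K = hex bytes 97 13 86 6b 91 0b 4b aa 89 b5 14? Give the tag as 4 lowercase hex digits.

Key hex bytes 97 13 86 6b 91 0b 4b aa 89 b5 14 is 11 bytes > B = 7, so hash it first: H(key) = 96 e8, then zero-pad to 7 bytes: K' = 96 e8 00 00 00 00 00.
K' ⊕ ipad = a0 de 36 36 36 36 36.  K' ⊕ opad = ca b4 5c 5c 5c 5c 5c.
Inner input = (K'⊕ipad) ∥ m = a0 de 36 36 36 36 36 ∥ c7.
Inner hash: even-index sum = 322 mod 256 = 66; odd-index sum = 529 mod 256 = 17 → 42 11.
Outer input = (K'⊕opad) ∥ inner = ca b4 5c 5c 5c 5c 5c ∥ 42 11.
Outer hash (tag): even-index sum = 495 mod 256 = 239; odd-index sum = 430 mod 256 = 174 → ef ae.

efae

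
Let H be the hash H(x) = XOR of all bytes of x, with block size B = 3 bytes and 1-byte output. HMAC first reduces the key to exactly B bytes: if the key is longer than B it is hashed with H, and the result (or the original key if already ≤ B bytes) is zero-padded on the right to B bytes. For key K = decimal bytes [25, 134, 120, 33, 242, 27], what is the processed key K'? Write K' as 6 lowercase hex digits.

|K| = 6 > B = 3, so first hash the key.
H(K): XOR 19⊕86⊕78⊕21⊕f2⊕1b = 2f.
Zero-pad H(K) = 2f to 3 bytes: K' = 2f 00 00.

2f0000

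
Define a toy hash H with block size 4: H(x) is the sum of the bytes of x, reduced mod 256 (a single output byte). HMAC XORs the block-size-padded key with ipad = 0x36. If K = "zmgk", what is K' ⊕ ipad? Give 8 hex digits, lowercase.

Key "zmgk" = 7a 6d 67 6b is exactly B = 4 bytes: K' = 7a 6d 67 6b.
XOR each byte with 0x36: 7a⊕36=4c, 6d⊕36=5b, 67⊕36=51, 6b⊕36=5d.

4c5b515d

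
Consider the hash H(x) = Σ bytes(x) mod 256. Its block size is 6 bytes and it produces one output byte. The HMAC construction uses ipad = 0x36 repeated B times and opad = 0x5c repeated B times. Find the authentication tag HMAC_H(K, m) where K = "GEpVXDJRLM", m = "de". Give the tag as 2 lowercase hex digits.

Key "GEpVXDJRLM" = 47 45 70 56 58 44 4a 52 4c 4d is 10 bytes > B = 6, so hash it first: H(key) = 23, then zero-pad to 6 bytes: K' = 23 00 00 00 00 00.
K' ⊕ ipad = 15 36 36 36 36 36.  K' ⊕ opad = 7f 5c 5c 5c 5c 5c.
Inner input = (K'⊕ipad) ∥ m = 15 36 36 36 36 36 ∥ 64 65.
Inner hash: sum = 21+54+54+54+54+54+100+101 = 492; mod 256 = 236 → ec.
Outer input = (K'⊕opad) ∥ inner = 7f 5c 5c 5c 5c 5c ∥ ec.
Outer hash (tag): sum = 127+92+92+92+92+92+236 = 823; mod 256 = 55 → 37.

37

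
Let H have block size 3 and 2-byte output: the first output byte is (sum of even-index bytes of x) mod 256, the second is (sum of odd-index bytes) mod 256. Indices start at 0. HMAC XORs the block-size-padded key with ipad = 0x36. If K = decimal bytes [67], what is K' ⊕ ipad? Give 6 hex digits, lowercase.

Key decimal bytes [67] = 43 is 1 byte ≤ B = 3; zero-pad to 3 bytes: K' = 43 00 00.
XOR each byte with 0x36: 43⊕36=75, 00⊕36=36, 00⊕36=36.

753636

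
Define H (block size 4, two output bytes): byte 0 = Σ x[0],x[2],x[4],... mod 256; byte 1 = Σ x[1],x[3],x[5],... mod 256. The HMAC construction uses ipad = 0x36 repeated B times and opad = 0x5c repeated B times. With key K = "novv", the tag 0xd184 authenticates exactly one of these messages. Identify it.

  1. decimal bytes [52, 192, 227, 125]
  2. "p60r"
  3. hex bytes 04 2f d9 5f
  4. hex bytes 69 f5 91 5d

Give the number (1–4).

3

Key "novv" = 6e 6f 76 76 is exactly B = 4 bytes: K' = 6e 6f 76 76.
K' ⊕ ipad = 58 59 40 40; K' ⊕ opad = 32 33 2a 2a.
m1: inner = H(58 59 40 40 34 c0 e3 7d) = af d6; tag = H(32 33 2a 2a af d6) = 0b33
m2: inner = H(58 59 40 40 70 36 30 72) = 38 41; tag = H(32 33 2a 2a 38 41) = 949e
m3: inner = H(58 59 40 40 04 2f d9 5f) = 75 27; tag = H(32 33 2a 2a 75 27) = d184 ← matches
m4: inner = H(58 59 40 40 69 f5 91 5d) = 92 eb; tag = H(32 33 2a 2a 92 eb) = ee48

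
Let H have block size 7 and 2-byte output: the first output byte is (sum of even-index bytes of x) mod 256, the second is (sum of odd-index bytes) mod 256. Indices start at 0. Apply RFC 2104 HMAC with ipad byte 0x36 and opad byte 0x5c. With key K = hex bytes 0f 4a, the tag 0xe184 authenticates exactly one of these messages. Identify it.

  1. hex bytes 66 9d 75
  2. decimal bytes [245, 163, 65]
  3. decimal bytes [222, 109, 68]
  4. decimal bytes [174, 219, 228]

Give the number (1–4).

Key hex bytes 0f 4a is 2 bytes ≤ B = 7; zero-pad to 7 bytes: K' = 0f 4a 00 00 00 00 00.
K' ⊕ ipad = 39 7c 36 36 36 36 36; K' ⊕ opad = 53 16 5c 5c 5c 5c 5c.
m1: inner = H(39 7c 36 36 36 36 36 66 9d 75) = 78 c3; tag = H(53 16 5c 5c 5c 5c 5c 78 c3) = 2a46
m2: inner = H(39 7c 36 36 36 36 36 f5 a3 41) = 7e 1e; tag = H(53 16 5c 5c 5c 5c 5c 7e 1e) = 854c
m3: inner = H(39 7c 36 36 36 36 36 de 6d 44) = 48 0a; tag = H(53 16 5c 5c 5c 5c 5c 48 0a) = 7116
m4: inner = H(39 7c 36 36 36 36 36 ae db e4) = b6 7a; tag = H(53 16 5c 5c 5c 5c 5c b6 7a) = e184 ← matches

4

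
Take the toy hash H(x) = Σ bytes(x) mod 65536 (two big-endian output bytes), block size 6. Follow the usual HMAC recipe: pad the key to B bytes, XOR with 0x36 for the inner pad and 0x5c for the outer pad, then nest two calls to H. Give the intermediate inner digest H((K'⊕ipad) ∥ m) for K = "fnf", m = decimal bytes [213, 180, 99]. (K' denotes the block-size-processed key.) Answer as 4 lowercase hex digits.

Key "fnf" = 66 6e 66 is 3 bytes ≤ B = 6; zero-pad to 6 bytes: K' = 66 6e 66 00 00 00.
K' ⊕ ipad = 50 58 50 36 36 36.
Inner input = 50 58 50 36 36 36 ∥ d5 b4 63.
Inner hash: sum = 80+88+80+54+54+54+213+180+99 = 902 → 03 86.

0386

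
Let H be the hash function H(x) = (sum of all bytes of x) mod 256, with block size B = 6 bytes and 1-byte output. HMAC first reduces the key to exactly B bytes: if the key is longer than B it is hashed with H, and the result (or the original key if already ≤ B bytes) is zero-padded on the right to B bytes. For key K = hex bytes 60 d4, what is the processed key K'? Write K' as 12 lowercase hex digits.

60d400000000

Key hex bytes 60 d4 is 2 bytes ≤ B = 6; zero-pad to 6 bytes: K' = 60 d4 00 00 00 00.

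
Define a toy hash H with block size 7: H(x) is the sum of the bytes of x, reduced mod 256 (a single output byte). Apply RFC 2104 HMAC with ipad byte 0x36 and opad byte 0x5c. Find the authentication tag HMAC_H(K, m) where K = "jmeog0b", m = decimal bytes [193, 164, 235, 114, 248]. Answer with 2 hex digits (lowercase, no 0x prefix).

80

Key "jmeog0b" = 6a 6d 65 6f 67 30 62 is exactly B = 7 bytes: K' = 6a 6d 65 6f 67 30 62.
K' ⊕ ipad = 5c 5b 53 59 51 06 54.  K' ⊕ opad = 36 31 39 33 3b 6c 3e.
Inner input = (K'⊕ipad) ∥ m = 5c 5b 53 59 51 06 54 ∥ c1 a4 eb 72 f8.
Inner hash: sum = 92+91+83+89+81+6+84+193+164+235+114+248 = 1480; mod 256 = 200 → c8.
Outer input = (K'⊕opad) ∥ inner = 36 31 39 33 3b 6c 3e ∥ c8.
Outer hash (tag): sum = 54+49+57+51+59+108+62+200 = 640; mod 256 = 128 → 80.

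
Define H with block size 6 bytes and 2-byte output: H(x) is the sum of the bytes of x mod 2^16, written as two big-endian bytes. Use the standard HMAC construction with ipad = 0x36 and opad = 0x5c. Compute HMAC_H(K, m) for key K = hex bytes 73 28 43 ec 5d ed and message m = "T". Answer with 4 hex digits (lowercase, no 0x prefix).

0273

Key hex bytes 73 28 43 ec 5d ed is exactly B = 6 bytes: K' = 73 28 43 ec 5d ed.
K' ⊕ ipad = 45 1e 75 da 6b db.  K' ⊕ opad = 2f 74 1f b0 01 b1.
Inner input = (K'⊕ipad) ∥ m = 45 1e 75 da 6b db ∥ 54.
Inner hash: sum = 69+30+117+218+107+219+84 = 844 → 03 4c.
Outer input = (K'⊕opad) ∥ inner = 2f 74 1f b0 01 b1 ∥ 03 4c.
Outer hash (tag): sum = 47+116+31+176+1+177+3+76 = 627 → 02 73.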